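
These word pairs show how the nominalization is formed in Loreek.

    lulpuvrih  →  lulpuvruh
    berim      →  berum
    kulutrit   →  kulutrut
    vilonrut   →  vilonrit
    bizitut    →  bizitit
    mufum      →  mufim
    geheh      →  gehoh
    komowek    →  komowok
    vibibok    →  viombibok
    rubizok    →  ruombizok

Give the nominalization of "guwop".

guomwop

kulutrit and vilonrut both end in -t yet inflect differently (kulutrut, vilonrit), so the final letter is not what conditions the rule; the last vowel is.
"guwop" has last vowel 'o'. The stems whose last vowel is 'o' (vibibok → viombibok, rubizok → ruombizok) insert -om- after the first vowel.
So guwop → guomwop.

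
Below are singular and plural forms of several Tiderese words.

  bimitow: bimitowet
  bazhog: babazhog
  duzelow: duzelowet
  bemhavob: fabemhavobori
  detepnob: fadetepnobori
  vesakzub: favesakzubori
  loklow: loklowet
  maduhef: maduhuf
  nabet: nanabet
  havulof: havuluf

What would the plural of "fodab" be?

"fodab" ends in -b. The stems ending in -b (vesakzub → favesakzubori, detepnob → fadetepnobori, bemhavob → fabemhavobori) add fa- … -ori around the stem.
So fodab → fafodabori.

fafodabori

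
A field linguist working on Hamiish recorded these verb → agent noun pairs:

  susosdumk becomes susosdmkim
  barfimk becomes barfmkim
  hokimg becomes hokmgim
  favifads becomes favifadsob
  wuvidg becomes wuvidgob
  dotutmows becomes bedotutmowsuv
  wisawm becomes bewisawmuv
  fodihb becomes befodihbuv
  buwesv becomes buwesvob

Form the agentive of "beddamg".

beddmgim

dotutmows and favifads both end in -s yet inflect differently (bedotutmowsuv, favifadsob), so the final letter is not what conditions the rule; the second-to-last letter is.
"beddamg" has second-to-last letter 'm'. The stems whose second-to-last letter is 'm' (hokimg → hokmgim, barfimk → barfmkim, susosdumk → susosdmkim) delete the last vowel and add -im.
So beddamg → beddmgim.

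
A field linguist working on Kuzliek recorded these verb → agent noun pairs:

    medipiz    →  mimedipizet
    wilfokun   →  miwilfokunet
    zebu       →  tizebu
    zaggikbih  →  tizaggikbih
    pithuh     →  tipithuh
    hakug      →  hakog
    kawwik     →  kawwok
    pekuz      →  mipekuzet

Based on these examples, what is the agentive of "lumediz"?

zaggikbih and medipiz both have last vowel 'i' yet inflect differently (tizaggikbih, mimedipizet), so the last vowel is not what conditions the rule; the final letter is.
"lumediz" ends in -z. The stems ending in -z (medipiz → mimedipizet, pekuz → mipekuzet) add mi- … -et around the stem.
The other patterns: stems ending in -h or -u add the prefix ti-; stems ending in -g or -k change the last vowel to 'o'.
So lumediz → milumedizet.

milumedizet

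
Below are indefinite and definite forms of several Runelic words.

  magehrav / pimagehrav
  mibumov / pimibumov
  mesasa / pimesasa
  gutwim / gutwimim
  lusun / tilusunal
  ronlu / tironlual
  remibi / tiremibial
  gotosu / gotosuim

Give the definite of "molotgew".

pimolotgew

"molotgew" begins with m-. The stems beginning with m- (magehrav → pimagehrav, mibumov → pimibumov, mesasa → pimesasa) add the prefix pi-.
The other patterns: stems beginning with g- add -im; stems beginning with l- or r- add ti- … -al around the stem.
So molotgew → pimolotgew.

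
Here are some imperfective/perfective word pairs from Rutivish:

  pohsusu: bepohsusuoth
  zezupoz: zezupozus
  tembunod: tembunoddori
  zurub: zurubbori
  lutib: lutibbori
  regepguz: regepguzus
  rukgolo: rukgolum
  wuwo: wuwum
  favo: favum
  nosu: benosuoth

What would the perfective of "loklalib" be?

"loklalib" ends in -b. The stems ending in -b (zurub → zurubbori, lutib → lutibbori) double the final consonant and add -ori.
The other patterns: stems ending in -z add -us; stems ending in -u add be- … -oth around the stem; stems ending in -o drop the final letter and add -um.
So loklalib → loklalibbori.

loklalibbori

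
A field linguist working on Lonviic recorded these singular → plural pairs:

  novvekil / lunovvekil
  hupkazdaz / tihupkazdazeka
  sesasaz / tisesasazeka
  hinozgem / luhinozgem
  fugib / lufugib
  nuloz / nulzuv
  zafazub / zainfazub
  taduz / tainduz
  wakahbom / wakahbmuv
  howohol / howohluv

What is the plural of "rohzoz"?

rohzzuv

hupkazdaz and taduz both end in -z yet inflect differently (tihupkazdazeka, tainduz), so the final letter is not what conditions the rule; the last vowel is.
"rohzoz" has last vowel 'o'. The stems whose last vowel is 'o' (nuloz → nulzuv, wakahbom → wakahbmuv, howohol → howohluv) delete the last vowel and add -uv.
So rohzoz → rohzzuv.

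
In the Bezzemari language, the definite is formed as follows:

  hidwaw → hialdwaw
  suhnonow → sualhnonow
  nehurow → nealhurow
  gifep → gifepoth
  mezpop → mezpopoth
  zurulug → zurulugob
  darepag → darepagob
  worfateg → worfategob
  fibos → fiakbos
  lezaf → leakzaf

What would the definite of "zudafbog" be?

suhnonow and mezpop both have last vowel 'o' yet inflect differently (sualhnonow, mezpopoth), so the last vowel is not what conditions the rule; the final letter is.
"zudafbog" ends in -g. The stems ending in -g (zurulug → zurulugob, darepag → darepagob, worfateg → worfategob) add -ob.
So zudafbog → zudafbogob.

zudafbogob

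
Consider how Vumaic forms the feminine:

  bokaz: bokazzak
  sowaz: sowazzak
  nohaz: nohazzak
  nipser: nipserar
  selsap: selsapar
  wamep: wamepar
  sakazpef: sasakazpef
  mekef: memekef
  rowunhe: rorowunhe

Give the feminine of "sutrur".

bokaz and selsap both have last vowel 'a' yet inflect differently (bokazzak, selsapar), so the last vowel is not what conditions the rule; the final letter is.
"sutrur" ends in -r. The one such stem in the data (nipser → nipserar) adds -ar, so the same rule applies.
The other patterns: stems ending in -z double the final consonant and add -ak; stems ending in -e or -f repeat the first consonant+vowel as a prefix.
So sutrur → sutrurar.

sutrurar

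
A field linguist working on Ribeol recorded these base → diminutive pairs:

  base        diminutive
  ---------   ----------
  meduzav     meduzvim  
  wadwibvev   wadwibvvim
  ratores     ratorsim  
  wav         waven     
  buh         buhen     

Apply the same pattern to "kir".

"kir" has 1 vowel. The stems with 1 vowel (wav → waven, buh → buhen) add -en.
The other pattern: stems with 3 vowels delete the last vowel and add -im.
So kir → kiren.

kiren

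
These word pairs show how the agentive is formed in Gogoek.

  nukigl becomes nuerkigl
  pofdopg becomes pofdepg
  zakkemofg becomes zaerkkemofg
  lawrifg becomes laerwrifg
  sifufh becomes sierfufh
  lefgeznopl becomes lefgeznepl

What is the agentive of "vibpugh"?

pofdopg and lawrifg both end in -g yet inflect differently (pofdepg, laerwrifg), so the final letter is not what conditions the rule; the second-to-last letter is.
"vibpugh" has second-to-last letter 'g'. The one such stem in the data (nukigl → nuerkigl) inserts -er- after the first vowel (as do lawrifg, zakkemofg), so the same rule applies.
So vibpugh → vierbpugh.

vierbpugh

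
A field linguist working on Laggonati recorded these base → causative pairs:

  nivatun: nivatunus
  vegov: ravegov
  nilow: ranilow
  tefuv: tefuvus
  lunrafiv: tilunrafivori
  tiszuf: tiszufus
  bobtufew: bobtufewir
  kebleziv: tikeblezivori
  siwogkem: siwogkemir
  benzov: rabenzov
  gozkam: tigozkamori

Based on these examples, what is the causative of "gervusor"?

ragervusor

gozkam and siwogkem both end in -m yet inflect differently (tigozkamori, siwogkemir), so the final letter is not what conditions the rule; the last vowel is.
"gervusor" has last vowel 'o'. The stems whose last vowel is 'o' (vegov → ravegov, nilow → ranilow, benzov → rabenzov) add the prefix ra-.
So gervusor → ragervusor.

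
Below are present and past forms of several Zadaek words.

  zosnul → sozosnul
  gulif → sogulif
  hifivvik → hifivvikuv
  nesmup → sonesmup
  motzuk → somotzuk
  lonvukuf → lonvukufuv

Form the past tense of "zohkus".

sozohkus

"zohkus" has 2 vowels. The stems with 2 vowels (nesmup → sonesmup, motzuk → somotzuk, gulif → sogulif) add the prefix so-.
The other pattern: stems with 3 vowels add -uv.
So zohkus → sozohkus.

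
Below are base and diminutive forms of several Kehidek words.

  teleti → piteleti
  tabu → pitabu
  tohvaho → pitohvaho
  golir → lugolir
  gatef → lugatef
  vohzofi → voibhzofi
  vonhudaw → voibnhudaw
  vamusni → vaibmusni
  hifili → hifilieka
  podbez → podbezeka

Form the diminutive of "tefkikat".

pitefkikat

teleti and vohzofi both end in -i yet inflect differently (piteleti, voibhzofi), so the final letter is not what conditions the rule; the first letter is.
"tefkikat" begins with t-. The stems beginning with t- (teleti → piteleti, tabu → pitabu, tohvaho → pitohvaho) add the prefix pi-.
The other patterns: stems beginning with g- add the prefix lu-; stems beginning with v- insert -ib- after the first vowel; stems beginning with h- or p- add -eka.
So tefkikat → pitefkikat.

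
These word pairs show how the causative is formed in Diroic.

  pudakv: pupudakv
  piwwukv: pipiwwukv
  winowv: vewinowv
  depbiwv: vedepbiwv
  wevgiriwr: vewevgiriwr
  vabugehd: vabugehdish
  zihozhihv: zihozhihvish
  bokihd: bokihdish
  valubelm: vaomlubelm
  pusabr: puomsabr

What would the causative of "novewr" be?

venovewr

pudakv and winowv both end in -v yet inflect differently (pupudakv, vewinowv), so the final letter is not what conditions the rule; the second-to-last letter is.
"novewr" has second-to-last letter 'w'. The stems whose second-to-last letter is 'w' (winowv → vewinowv, depbiwv → vedepbiwv, wevgiriwr → vewevgiriwr) add the prefix ve-.
So novewr → venovewr.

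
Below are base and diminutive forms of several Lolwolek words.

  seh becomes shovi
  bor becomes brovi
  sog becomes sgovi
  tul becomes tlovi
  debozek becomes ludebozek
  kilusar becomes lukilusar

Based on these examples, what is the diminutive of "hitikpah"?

bor and kilusar both end in -r yet inflect differently (brovi, lukilusar), so the final letter is not what conditions the rule; the number of vowels is.
"hitikpah" has 3 vowels. The stems with 3 vowels (debozek → ludebozek, kilusar → lukilusar) add the prefix lu-.
The other pattern: stems with 1 vowel delete the last vowel and add -ovi.
So hitikpah → luhitikpah.

luhitikpah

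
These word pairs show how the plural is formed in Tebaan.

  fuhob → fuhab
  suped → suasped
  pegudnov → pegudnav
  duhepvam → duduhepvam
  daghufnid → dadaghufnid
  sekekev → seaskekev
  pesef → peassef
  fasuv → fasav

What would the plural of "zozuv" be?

zozav

fasuv and sekekev both end in -v yet inflect differently (fasav, seaskekev), so the final letter is not what conditions the rule; the last vowel is.
"zozuv" has last vowel 'u'. The one such stem in the data (fasuv → fasav) changes the last vowel to 'a' (as do fuhob, pegudnov), so the same rule applies.
The other patterns: stems whose last vowel is 'a' or 'i' repeat the first consonant+vowel as a prefix; stems whose last vowel is 'e' insert -as- after the first vowel.
So zozuv → zozav.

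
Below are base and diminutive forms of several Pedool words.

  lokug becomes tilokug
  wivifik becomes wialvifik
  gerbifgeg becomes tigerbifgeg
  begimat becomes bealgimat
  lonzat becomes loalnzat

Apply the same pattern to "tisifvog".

"tisifvog" ends in -g. The stems ending in -g (lokug → tilokug, gerbifgeg → tigerbifgeg) add the prefix ti-.
So tisifvog → titisifvog.

titisifvog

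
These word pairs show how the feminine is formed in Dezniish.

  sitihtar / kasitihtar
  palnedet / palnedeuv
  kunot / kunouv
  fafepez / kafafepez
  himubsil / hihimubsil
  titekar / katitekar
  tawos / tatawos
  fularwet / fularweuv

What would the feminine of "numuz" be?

palnedet and fafepez both have last vowel 'e' yet inflect differently (palnedeuv, kafafepez), so the last vowel is not what conditions the rule; the final letter is.
"numuz" ends in -z. The one such stem in the data (fafepez → kafafepez) adds the prefix ka-, so the same rule applies.
The other patterns: stems ending in -t drop the final letter and add -uv; stems ending in -l or -s repeat the first consonant+vowel as a prefix.
So numuz → kanumuz.

kanumuz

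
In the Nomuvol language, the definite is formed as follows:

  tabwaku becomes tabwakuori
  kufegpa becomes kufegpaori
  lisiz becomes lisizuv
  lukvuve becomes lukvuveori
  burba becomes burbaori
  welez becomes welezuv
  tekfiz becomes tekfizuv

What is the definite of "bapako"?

bapakoori

lukvuve and welez both have last vowel 'e' yet inflect differently (lukvuveori, welezuv), so the last vowel is not what conditions the rule; whether the stem ends in a vowel or a consonant is.
"bapako" ends in a vowel. The stems ending in a vowel (kufegpa → kufegpaori, lukvuve → lukvuveori, burba → burbaori) add -ori.
So bapako → bapakoori.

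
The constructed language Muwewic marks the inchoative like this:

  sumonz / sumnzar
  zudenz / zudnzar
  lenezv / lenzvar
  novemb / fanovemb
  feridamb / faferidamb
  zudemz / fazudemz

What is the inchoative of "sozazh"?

sozzhar

zudemz and zudenz both end in -z yet inflect differently (fazudemz, zudnzar), so the final letter is not what conditions the rule; the second-to-last letter is.
"sozazh" has second-to-last letter 'z'. The one such stem in the data (lenezv → lenzvar) deletes the last vowel and adds -ar (as do zudenz, sumonz), so the same rule applies.
So sozazh → sozzhar.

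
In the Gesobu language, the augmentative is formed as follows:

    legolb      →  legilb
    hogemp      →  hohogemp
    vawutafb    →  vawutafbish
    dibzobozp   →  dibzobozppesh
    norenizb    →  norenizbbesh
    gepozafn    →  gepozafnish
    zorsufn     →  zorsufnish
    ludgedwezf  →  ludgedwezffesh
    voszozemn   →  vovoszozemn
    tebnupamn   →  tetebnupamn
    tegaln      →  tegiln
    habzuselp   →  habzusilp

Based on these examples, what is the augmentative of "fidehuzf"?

"fidehuzf" has second-to-last letter 'z'. The stems whose second-to-last letter is 'z' (ludgedwezf → ludgedwezffesh, dibzobozp → dibzobozppesh, norenizb → norenizbbesh) double the final consonant and add -esh.
The other patterns: stems whose second-to-last letter is 'l' change the last vowel to 'i'; stems whose second-to-last letter is 'f' add -ish; stems whose second-to-last letter is 'm' repeat the first consonant+vowel as a prefix.
So fidehuzf → fidehuzffesh.

fidehuzffesh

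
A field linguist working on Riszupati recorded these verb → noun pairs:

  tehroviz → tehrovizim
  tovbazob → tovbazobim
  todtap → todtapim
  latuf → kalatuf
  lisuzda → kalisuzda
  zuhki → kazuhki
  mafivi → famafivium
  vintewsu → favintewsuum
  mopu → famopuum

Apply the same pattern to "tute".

"tute" begins with t-. The stems beginning with t- (tehroviz → tehrovizim, tovbazob → tovbazobim, todtap → todtapim) add -im.
The other patterns: stems beginning with l- or z- add the prefix ka-; stems beginning with m- or v- add fa- … -um around the stem.
So tute → tuteim.

tuteim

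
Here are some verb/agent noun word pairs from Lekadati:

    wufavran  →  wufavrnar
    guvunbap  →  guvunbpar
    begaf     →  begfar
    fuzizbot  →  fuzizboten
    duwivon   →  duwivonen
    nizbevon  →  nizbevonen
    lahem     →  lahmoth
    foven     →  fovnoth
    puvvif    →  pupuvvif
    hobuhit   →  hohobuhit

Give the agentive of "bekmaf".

"bekmaf" has last vowel 'a'. The stems whose last vowel is 'a' (wufavran → wufavrnar, guvunbap → guvunbpar, begaf → begfar) delete the last vowel and add -ar.
So bekmaf → bekmfar.

bekmfar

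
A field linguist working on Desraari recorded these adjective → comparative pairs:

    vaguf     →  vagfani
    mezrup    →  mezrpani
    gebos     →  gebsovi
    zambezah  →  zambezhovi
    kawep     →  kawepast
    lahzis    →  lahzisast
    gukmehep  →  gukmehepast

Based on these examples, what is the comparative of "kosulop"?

kosulpovi

mezrup and kawep both end in -p yet inflect differently (mezrpani, kawepast), so the final letter is not what conditions the rule; the last vowel is.
"kosulop" has last vowel 'o'. The one such stem in the data (gebos → gebsovi) deletes the last vowel and adds -ovi (as does zambezah), so the same rule applies.
The other patterns: stems whose last vowel is 'u' delete the last vowel and add -ani; stems whose last vowel is 'e' or 'i' add -ast.
So kosulop → kosulpovi.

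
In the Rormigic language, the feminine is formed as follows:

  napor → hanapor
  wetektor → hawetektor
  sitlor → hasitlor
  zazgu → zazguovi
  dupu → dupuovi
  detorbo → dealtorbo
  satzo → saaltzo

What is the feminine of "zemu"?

zemuovi

napor and detorbo both have last vowel 'o' yet inflect differently (hanapor, dealtorbo), so the last vowel is not what conditions the rule; the final letter is.
"zemu" ends in -u. The stems ending in -u (zazgu → zazguovi, dupu → dupuovi) add -ovi.
The other patterns: stems ending in -r add the prefix ha-; stems ending in -o insert -al- after the first vowel.
So zemu → zemuovi.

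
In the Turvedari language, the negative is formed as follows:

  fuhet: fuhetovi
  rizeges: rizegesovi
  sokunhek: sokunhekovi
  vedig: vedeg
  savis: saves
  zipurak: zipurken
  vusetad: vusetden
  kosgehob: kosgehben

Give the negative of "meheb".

rizeges and savis both end in -s yet inflect differently (rizegesovi, saves), so the final letter is not what conditions the rule; the last vowel is.
"meheb" has last vowel 'e'. The stems whose last vowel is 'e' (fuhet → fuhetovi, rizeges → rizegesovi, sokunhek → sokunhekovi) add -ovi.
The other patterns: stems whose last vowel is 'i' change the last vowel to 'e'; stems whose last vowel is 'a' or 'o' delete the last vowel and add -en.
So meheb → mehebovi.

mehebovi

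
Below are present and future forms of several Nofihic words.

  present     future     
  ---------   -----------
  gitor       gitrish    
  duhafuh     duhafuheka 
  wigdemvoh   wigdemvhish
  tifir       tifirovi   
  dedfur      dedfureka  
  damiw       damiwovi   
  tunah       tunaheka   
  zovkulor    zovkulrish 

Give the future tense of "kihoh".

kihhish

tifir and zovkulor both end in -r yet inflect differently (tifirovi, zovkulrish), so the final letter is not what conditions the rule; the last vowel is.
"kihoh" has last vowel 'o'. The stems whose last vowel is 'o' (zovkulor → zovkulrish, wigdemvoh → wigdemvhish, gitor → gitrish) delete the last vowel and add -ish.
So kihoh → kihhish.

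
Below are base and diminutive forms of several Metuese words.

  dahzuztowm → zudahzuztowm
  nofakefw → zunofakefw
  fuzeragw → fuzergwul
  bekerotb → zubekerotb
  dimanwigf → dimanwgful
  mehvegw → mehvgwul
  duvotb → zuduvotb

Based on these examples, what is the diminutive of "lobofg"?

zulobofg

"lobofg" has second-to-last letter 'f'. The one such stem in the data (nofakefw → zunofakefw) adds the prefix zu-, so the same rule applies.
So lobofg → zulobofg.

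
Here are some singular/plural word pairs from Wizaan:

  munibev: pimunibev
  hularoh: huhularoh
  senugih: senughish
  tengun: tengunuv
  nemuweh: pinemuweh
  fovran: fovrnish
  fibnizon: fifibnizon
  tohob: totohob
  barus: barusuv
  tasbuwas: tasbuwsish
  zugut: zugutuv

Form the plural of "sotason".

sosotason

barus and tasbuwas both end in -s yet inflect differently (barusuv, tasbuwsish), so the final letter is not what conditions the rule; the last vowel is.
"sotason" has last vowel 'o'. The stems whose last vowel is 'o' (fibnizon → fifibnizon, hularoh → huhularoh, tohob → totohob) repeat the first consonant+vowel as a prefix.
The other patterns: stems whose last vowel is 'u' add -uv; stems whose last vowel is 'a' or 'i' delete the last vowel and add -ish; stems whose last vowel is 'e' add the prefix pi-.
So sotason → sosotason.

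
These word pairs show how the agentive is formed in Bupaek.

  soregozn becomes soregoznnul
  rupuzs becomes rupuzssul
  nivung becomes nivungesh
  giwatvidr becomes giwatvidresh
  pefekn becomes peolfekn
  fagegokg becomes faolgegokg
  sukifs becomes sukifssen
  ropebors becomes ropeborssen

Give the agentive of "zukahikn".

soregozn and pefekn both end in -n yet inflect differently (soregoznnul, peolfekn), so the final letter is not what conditions the rule; the second-to-last letter is.
"zukahikn" has second-to-last letter 'k'. The stems whose second-to-last letter is 'k' (pefekn → peolfekn, fagegokg → faolgegokg) insert -ol- after the first vowel.
The other patterns: stems whose second-to-last letter is 'z' double the final consonant and add -ul; stems whose second-to-last letter is 'd' or 'n' add -esh; stems whose second-to-last letter is 'f' or 'r' double the final consonant and add -en.
So zukahikn → zuolkahikn.

zuolkahikn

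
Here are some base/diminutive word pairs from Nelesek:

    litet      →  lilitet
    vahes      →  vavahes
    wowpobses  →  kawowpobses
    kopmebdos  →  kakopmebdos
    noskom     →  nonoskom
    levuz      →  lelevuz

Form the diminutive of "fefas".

vahes and wowpobses both end in -s yet inflect differently (vavahes, kawowpobses), so the final letter is not what conditions the rule; the number of vowels is.
"fefas" has 2 vowels. The stems with 2 vowels (levuz → lelevuz, vahes → vavahes, litet → lilitet) repeat the first consonant+vowel as a prefix.
The other pattern: stems with 3 vowels add the prefix ka-.
So fefas → fefefas.

fefefas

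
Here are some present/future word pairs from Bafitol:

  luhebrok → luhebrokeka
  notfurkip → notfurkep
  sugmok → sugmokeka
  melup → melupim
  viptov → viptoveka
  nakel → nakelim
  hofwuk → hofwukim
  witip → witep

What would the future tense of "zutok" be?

zutokeka

luhebrok and hofwuk both end in -k yet inflect differently (luhebrokeka, hofwukim), so the final letter is not what conditions the rule; the last vowel is.
"zutok" has last vowel 'o'. The stems whose last vowel is 'o' (viptov → viptoveka, luhebrok → luhebrokeka, sugmok → sugmokeka) add -eka.
The other patterns: stems whose last vowel is 'i' change the last vowel to 'e'; stems whose last vowel is 'e' or 'u' add -im.
So zutok → zutokeka.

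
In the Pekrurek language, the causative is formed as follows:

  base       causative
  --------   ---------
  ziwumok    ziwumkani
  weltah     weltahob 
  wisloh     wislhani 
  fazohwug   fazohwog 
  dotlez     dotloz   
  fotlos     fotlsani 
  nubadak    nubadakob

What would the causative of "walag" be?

weltah and wisloh both end in -h yet inflect differently (weltahob, wislhani), so the final letter is not what conditions the rule; the last vowel is.
"walag" has last vowel 'a'. The stems whose last vowel is 'a' (nubadak → nubadakob, weltah → weltahob) add -ob.
The other patterns: stems whose last vowel is 'o' delete the last vowel and add -ani; stems whose last vowel is 'e' or 'u' change the last vowel to 'o'.
So walag → walagob.

walagob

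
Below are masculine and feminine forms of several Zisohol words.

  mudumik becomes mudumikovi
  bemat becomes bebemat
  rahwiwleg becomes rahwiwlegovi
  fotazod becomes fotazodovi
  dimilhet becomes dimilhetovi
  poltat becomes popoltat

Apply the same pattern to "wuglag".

wuwuglag

"wuglag" has 2 vowels. The stems with 2 vowels (poltat → popoltat, bemat → bebemat) repeat the first consonant+vowel as a prefix.
So wuglag → wuwuglag.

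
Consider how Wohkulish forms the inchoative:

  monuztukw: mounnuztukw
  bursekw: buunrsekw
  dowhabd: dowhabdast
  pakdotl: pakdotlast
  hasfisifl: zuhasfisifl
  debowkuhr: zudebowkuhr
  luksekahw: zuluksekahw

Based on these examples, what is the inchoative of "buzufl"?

zubuzufl

pakdotl and hasfisifl both end in -l yet inflect differently (pakdotlast, zuhasfisifl), so the final letter is not what conditions the rule; the second-to-last letter is.
"buzufl" has second-to-last letter 'f'. The one such stem in the data (hasfisifl → zuhasfisifl) adds the prefix zu-, so the same rule applies.
So buzufl → zubuzufl.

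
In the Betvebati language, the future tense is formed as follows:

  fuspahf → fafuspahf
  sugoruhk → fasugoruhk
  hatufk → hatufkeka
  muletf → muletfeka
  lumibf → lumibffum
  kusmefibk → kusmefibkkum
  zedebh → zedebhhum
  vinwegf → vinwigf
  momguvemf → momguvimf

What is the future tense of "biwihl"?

sugoruhk and hatufk both end in -k yet inflect differently (fasugoruhk, hatufkeka), so the final letter is not what conditions the rule; the second-to-last letter is.
"biwihl" has second-to-last letter 'h'. The stems whose second-to-last letter is 'h' (fuspahf → fafuspahf, sugoruhk → fasugoruhk) add the prefix fa-.
So biwihl → fabiwihl.

fabiwihl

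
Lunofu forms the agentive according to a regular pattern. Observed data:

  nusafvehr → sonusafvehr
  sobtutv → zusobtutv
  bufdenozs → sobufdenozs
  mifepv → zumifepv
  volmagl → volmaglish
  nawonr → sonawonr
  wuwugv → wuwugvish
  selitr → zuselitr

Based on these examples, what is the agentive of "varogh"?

wuwugv and mifepv both end in -v yet inflect differently (wuwugvish, zumifepv), so the final letter is not what conditions the rule; the second-to-last letter is.
"varogh" has second-to-last letter 'g'. The stems whose second-to-last letter is 'g' (volmagl → volmaglish, wuwugv → wuwugvish) add -ish.
The other patterns: stems whose second-to-last letter is 'p' or 't' add the prefix zu-; stems whose second-to-last letter is 'h', 'n' or 'z' add the prefix so-.
So varogh → varoghish.

varoghish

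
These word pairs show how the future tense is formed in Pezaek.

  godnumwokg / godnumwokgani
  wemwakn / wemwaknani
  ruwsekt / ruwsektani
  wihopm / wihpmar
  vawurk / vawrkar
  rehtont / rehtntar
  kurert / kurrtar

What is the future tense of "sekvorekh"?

sekvorekhani

ruwsekt and rehtont both end in -t yet inflect differently (ruwsektani, rehtntar), so the final letter is not what conditions the rule; the second-to-last letter is.
"sekvorekh" has second-to-last letter 'k'. The stems whose second-to-last letter is 'k' (godnumwokg → godnumwokgani, wemwakn → wemwaknani, ruwsekt → ruwsektani) add -ani.
The other pattern: stems whose second-to-last letter is 'n', 'p' or 'r' delete the last vowel and add -ar.
So sekvorekh → sekvorekhani.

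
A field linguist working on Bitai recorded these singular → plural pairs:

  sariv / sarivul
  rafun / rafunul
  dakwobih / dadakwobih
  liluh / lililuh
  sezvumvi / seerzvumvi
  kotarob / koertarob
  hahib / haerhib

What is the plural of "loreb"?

loerreb

sariv and dakwobih both have last vowel 'i' yet inflect differently (sarivul, dadakwobih), so the last vowel is not what conditions the rule; the final letter is.
"loreb" ends in -b. The stems ending in -b (kotarob → koertarob, hahib → haerhib) insert -er- after the first vowel.
The other patterns: stems ending in -n or -v add -ul; stems ending in -h repeat the first consonant+vowel as a prefix.
So loreb → loerreb.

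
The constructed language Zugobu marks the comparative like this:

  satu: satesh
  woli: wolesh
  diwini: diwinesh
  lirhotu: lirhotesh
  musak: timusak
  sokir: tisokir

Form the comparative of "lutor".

tilutor

sokir and diwini both have last vowel 'i' yet inflect differently (tisokir, diwinesh), so the last vowel is not what conditions the rule; whether the stem ends in a vowel or a consonant is.
"lutor" ends in a consonant. The stems ending in a consonant (sokir → tisokir, musak → timusak) add the prefix ti-.
So lutor → tilutor.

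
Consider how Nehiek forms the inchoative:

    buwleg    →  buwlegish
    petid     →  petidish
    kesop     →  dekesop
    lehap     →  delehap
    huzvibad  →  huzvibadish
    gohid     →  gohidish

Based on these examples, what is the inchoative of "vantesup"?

devantesup

"vantesup" ends in -p. The stems ending in -p (kesop → dekesop, lehap → delehap) add the prefix de-.
The other pattern: stems ending in -d or -g add -ish.
So vantesup → devantesup.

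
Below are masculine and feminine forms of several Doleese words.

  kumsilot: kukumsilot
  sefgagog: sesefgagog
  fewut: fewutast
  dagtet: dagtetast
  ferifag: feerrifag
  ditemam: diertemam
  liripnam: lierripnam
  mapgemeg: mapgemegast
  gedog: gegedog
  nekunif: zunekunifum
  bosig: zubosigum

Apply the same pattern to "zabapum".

zabapumast

"zabapum" has last vowel 'u'. The one such stem in the data (fewut → fewutast) adds -ast, so the same rule applies.
The other patterns: stems whose last vowel is 'o' repeat the first consonant+vowel as a prefix; stems whose last vowel is 'i' add zu- … -um around the stem; stems whose last vowel is 'a' insert -er- after the first vowel.
So zabapum → zabapumast.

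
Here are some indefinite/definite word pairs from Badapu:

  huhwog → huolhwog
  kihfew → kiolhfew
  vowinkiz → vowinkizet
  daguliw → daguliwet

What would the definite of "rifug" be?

riolfug

kihfew and daguliw both end in -w yet inflect differently (kiolhfew, daguliwet), so the final letter is not what conditions the rule; the number of vowels is.
"rifug" has 2 vowels. The stems with 2 vowels (huhwog → huolhwog, kihfew → kiolhfew) insert -ol- after the first vowel.
So rifug → riolfug.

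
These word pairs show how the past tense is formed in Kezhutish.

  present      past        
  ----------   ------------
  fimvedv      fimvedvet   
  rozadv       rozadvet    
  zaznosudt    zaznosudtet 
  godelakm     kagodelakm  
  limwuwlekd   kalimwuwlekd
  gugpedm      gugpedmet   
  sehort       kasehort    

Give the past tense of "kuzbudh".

kuzbudhet

zaznosudt and sehort both end in -t yet inflect differently (zaznosudtet, kasehort), so the final letter is not what conditions the rule; the second-to-last letter is.
"kuzbudh" has second-to-last letter 'd'. The stems whose second-to-last letter is 'd' (rozadv → rozadvet, gugpedm → gugpedmet, zaznosudt → zaznosudtet) add -et.
So kuzbudh → kuzbudhet.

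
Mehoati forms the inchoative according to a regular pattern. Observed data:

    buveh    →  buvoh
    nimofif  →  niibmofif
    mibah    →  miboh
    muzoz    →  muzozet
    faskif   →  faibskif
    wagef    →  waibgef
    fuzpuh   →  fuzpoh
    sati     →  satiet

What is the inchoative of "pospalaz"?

"pospalaz" ends in -z. The one such stem in the data (muzoz → muzozet) adds -et, so the same rule applies.
So pospalaz → pospalazet.

pospalazet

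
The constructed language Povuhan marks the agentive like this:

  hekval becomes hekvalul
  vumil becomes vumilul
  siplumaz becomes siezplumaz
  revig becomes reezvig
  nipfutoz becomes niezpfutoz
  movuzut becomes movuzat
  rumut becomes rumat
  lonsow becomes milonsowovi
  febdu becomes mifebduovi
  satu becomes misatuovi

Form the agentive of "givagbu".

migivagbuovi

"givagbu" ends in -u. The stems ending in -u (febdu → mifebduovi, satu → misatuovi) add mi- … -ovi around the stem.
The other patterns: stems ending in -l add -ul; stems ending in -g or -z insert -ez- after the first vowel; stems ending in -t change the last vowel to 'a'.
So givagbu → migivagbuovi.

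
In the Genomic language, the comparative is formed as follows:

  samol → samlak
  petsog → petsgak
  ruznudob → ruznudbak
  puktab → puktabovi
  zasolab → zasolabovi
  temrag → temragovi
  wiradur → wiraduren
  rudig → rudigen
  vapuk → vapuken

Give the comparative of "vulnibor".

vulnibrak

"vulnibor" has last vowel 'o'. The stems whose last vowel is 'o' (samol → samlak, petsog → petsgak, ruznudob → ruznudbak) delete the last vowel and add -ak.
The other patterns: stems whose last vowel is 'a' add -ovi; stems whose last vowel is 'i' or 'u' add -en.
So vulnibor → vulnibrak.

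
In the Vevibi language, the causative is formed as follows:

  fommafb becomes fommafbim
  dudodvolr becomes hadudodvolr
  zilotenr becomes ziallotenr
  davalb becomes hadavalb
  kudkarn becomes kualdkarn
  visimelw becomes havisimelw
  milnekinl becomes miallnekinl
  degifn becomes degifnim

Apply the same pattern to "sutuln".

fommafb and davalb both end in -b yet inflect differently (fommafbim, hadavalb), so the final letter is not what conditions the rule; the second-to-last letter is.
"sutuln" has second-to-last letter 'l'. The stems whose second-to-last letter is 'l' (davalb → hadavalb, dudodvolr → hadudodvolr, visimelw → havisimelw) add the prefix ha-.
The other patterns: stems whose second-to-last letter is 'f' add -im; stems whose second-to-last letter is 'n' or 'r' insert -al- after the first vowel.
So sutuln → hasutuln.

hasutuln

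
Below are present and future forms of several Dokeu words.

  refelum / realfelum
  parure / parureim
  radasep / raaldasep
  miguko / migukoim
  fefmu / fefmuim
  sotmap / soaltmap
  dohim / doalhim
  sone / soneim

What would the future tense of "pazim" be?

"pazim" ends in a consonant. The stems ending in a consonant (dohim → doalhim, radasep → raaldasep, refelum → realfelum) insert -al- after the first vowel.
The other pattern: stems ending in a vowel add -im.
So pazim → paalzim.

paalzim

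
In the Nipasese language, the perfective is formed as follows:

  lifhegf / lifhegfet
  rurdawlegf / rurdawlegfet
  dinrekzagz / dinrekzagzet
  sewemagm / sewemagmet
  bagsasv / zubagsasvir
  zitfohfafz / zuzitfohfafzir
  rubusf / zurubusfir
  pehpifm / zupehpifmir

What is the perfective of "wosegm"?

dinrekzagz and zitfohfafz both end in -z yet inflect differently (dinrekzagzet, zuzitfohfafzir), so the final letter is not what conditions the rule; the second-to-last letter is.
"wosegm" has second-to-last letter 'g'. The stems whose second-to-last letter is 'g' (lifhegf → lifhegfet, rurdawlegf → rurdawlegfet, dinrekzagz → dinrekzagzet) add -et.
So wosegm → wosegmet.

wosegmet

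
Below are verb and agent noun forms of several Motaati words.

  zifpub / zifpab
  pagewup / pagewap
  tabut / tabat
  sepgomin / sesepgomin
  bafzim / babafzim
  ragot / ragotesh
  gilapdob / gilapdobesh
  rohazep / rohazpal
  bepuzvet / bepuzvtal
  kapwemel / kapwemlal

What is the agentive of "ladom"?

ladomesh

tabut and ragot both end in -t yet inflect differently (tabat, ragotesh), so the final letter is not what conditions the rule; the last vowel is.
"ladom" has last vowel 'o'. The stems whose last vowel is 'o' (ragot → ragotesh, gilapdob → gilapdobesh) add -esh.
The other patterns: stems whose last vowel is 'u' change the last vowel to 'a'; stems whose last vowel is 'i' repeat the first consonant+vowel as a prefix; stems whose last vowel is 'e' delete the last vowel and add -al.
So ladom → ladomesh.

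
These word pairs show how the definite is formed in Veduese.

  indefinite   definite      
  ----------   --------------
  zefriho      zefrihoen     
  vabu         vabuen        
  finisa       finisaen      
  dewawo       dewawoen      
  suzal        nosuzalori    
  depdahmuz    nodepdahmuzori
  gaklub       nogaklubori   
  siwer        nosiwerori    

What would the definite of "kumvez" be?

nokumvezori

finisa and suzal both have last vowel 'a' yet inflect differently (finisaen, nosuzalori), so the last vowel is not what conditions the rule; whether the stem ends in a vowel or a consonant is.
"kumvez" ends in a consonant. The stems ending in a consonant (suzal → nosuzalori, depdahmuz → nodepdahmuzori, gaklub → nogaklubori) add no- … -ori around the stem.
The other pattern: stems ending in a vowel add -en.
So kumvez → nokumvezori.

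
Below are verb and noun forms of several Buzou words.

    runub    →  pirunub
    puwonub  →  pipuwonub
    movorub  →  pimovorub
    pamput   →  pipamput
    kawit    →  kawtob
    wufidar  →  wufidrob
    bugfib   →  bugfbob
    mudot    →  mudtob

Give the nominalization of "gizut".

pigizut

pamput and kawit both end in -t yet inflect differently (pipamput, kawtob), so the final letter is not what conditions the rule; the last vowel is.
"gizut" has last vowel 'u'. The stems whose last vowel is 'u' (runub → pirunub, puwonub → pipuwonub, movorub → pimovorub) add the prefix pi-.
So gizut → pigizut.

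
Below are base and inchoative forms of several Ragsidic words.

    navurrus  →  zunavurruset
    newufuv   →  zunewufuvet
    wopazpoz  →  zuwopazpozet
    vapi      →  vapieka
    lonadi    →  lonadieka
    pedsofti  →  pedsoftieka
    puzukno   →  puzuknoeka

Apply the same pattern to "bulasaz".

zubulasazet

wopazpoz and puzukno both have last vowel 'o' yet inflect differently (zuwopazpozet, puzuknoeka), so the last vowel is not what conditions the rule; whether the stem ends in a vowel or a consonant is.
"bulasaz" ends in a consonant. The stems ending in a consonant (navurrus → zunavurruset, newufuv → zunewufuvet, wopazpoz → zuwopazpozet) add zu- … -et around the stem.
The other pattern: stems ending in a vowel add -eka.
So bulasaz → zubulasazet.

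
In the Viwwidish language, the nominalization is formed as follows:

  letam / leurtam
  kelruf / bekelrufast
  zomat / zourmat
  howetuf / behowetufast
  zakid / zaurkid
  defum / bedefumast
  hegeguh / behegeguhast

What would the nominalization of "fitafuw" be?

befitafuwast

defum and letam both end in -m yet inflect differently (bedefumast, leurtam), so the final letter is not what conditions the rule; the last vowel is.
"fitafuw" has last vowel 'u'. The stems whose last vowel is 'u' (hegeguh → behegeguhast, kelruf → bekelrufast, howetuf → behowetufast) add be- … -ast around the stem.
The other pattern: stems whose last vowel is 'a' or 'i' insert -ur- after the first vowel.
So fitafuw → befitafuwast.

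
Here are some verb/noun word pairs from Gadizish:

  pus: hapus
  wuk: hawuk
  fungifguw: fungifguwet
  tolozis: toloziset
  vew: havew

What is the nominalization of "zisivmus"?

tolozis and pus both end in -s yet inflect differently (toloziset, hapus), so the final letter is not what conditions the rule; the number of vowels is.
"zisivmus" has 3 vowels. The stems with 3 vowels (tolozis → toloziset, fungifguw → fungifguwet) add -et.
So zisivmus → zisivmuset.

zisivmuset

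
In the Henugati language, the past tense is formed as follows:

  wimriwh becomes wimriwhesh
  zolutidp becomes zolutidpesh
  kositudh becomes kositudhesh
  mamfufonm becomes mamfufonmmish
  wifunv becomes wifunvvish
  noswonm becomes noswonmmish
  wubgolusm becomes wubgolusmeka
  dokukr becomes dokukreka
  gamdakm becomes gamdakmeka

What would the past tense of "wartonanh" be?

"wartonanh" has second-to-last letter 'n'. The stems whose second-to-last letter is 'n' (mamfufonm → mamfufonmmish, wifunv → wifunvvish, noswonm → noswonmmish) double the final consonant and add -ish.
The other patterns: stems whose second-to-last letter is 'd' or 'w' add -esh; stems whose second-to-last letter is 'k' or 's' add -eka.
So wartonanh → wartonanhhish.

wartonanhhish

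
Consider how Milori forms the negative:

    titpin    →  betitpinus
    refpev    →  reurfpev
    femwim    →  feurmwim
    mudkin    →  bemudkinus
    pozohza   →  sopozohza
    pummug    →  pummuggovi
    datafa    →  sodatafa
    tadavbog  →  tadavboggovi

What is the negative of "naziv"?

naurziv

titpin and femwim both have last vowel 'i' yet inflect differently (betitpinus, feurmwim), so the last vowel is not what conditions the rule; the final letter is.
"naziv" ends in -v. The one such stem in the data (refpev → reurfpev) inserts -ur- after the first vowel (as does femwim), so the same rule applies.
The other patterns: stems ending in -n add be- … -us around the stem; stems ending in -a add the prefix so-; stems ending in -g double the final consonant and add -ovi.
So naziv → naurziv.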